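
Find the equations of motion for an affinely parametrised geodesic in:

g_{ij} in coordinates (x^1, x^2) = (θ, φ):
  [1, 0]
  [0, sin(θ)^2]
Geodesic equation: d^2x^k/dλ^2 + Γ^k_{ij} (dx^i/dλ)(dx^j/dλ) = 0.
Non-zero Christoffel symbols:
Γ^θ_{φ φ} = -sin(2*θ)/2
Γ^φ_{θ φ} = 1/tan(θ)
Substituting (the symmetric pair Γ^k_{ij}, Γ^k_{ji} combines into a factor 2):
d^2θ/dλ^2 - (sin(2*θ)/2) (dφ/dλ)^2 = 0
d^2φ/dλ^2 + (2/tan(θ)) (dθ/dλ)(dφ/dλ) = 0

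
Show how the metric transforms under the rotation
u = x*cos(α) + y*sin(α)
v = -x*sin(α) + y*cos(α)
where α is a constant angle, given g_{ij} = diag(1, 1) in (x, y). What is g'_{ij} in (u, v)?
Invert the transformation: x = u*cos(α) - v*sin(α), y = u*sin(α) + v*cos(α)
g'_{ij} = (∂x^k/∂x'^i)(∂x^l/∂x'^j) g_{kl}; with g_{kl} = δ_{kl} this is Σ_k (∂x^k/∂x'^i)(∂x^k/∂x'^j).
Jacobian: ∂x/∂u = cos(α), ∂x/∂v = -sin(α), ∂y/∂u = sin(α), ∂y/∂v = cos(α)
g'_{uu} = (cos(α))(cos(α)) + (sin(α))(sin(α)) = 1
g'_{uv} = (cos(α))(-sin(α)) + (sin(α))(cos(α)) = 0
g'_{vv} = (-sin(α))(-sin(α)) + (cos(α))(cos(α)) = 1
g'_{ij} = diag(1, 1)
The Euclidean metric is invariant under rotations.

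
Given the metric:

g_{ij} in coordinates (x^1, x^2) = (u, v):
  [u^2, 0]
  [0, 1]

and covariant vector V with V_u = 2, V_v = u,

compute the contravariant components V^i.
Inverse metric (diagonal): g^{uu} = 1/u^2, g^{vv} = 1
V^i = g^{ij} V_j:
V^u = (1/u^2)(2) + (0)(u) = 2/u^2
V^v = (0)(2) + (1)(u) = u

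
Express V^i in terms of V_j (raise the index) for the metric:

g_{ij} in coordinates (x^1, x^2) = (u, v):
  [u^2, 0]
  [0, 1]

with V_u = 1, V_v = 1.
Inverse metric (diagonal): g^{uu} = 1/u^2, g^{vv} = 1
V^i = g^{ij} V_j:
V^u = (1/u^2)(1) + (0)(1) = 1/u^2
V^v = (0)(1) + (1)(1) = 1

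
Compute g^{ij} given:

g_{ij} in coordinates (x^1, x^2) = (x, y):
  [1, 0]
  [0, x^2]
The metric is diagonal, so g^{ij} is diagonal with entries 1/g_{ii}: diag(1, 1/(x^2)).
g^{ij}:
  [1, 0]
  [0, 1/x^2]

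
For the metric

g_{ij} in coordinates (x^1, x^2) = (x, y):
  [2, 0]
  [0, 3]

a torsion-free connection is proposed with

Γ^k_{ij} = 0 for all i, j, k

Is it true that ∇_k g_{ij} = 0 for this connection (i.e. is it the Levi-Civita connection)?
Using ∇_k g_{ij} = ∂_k g_{ij} - Γ^m_{ki} g_{mj} - Γ^m_{kj} g_{im}:
e.g. ∇_y g_{yy} = (0) - (0) - (0) = 0
Every component ∇_k g_{ij} vanishes: the connection is metric compatible.
Yes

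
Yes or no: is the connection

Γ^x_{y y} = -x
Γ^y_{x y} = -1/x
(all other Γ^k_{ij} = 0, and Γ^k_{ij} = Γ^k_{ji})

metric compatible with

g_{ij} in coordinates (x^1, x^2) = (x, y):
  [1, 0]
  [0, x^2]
Using ∇_k g_{ij} = ∂_k g_{ij} - Γ^m_{ki} g_{mj} - Γ^m_{kj} g_{im}:
∇_y g_{xy} = (0) - (-x) - (-x) = 2*x ≠ 0
So the connection is not metric compatible (it is not the Levi-Civita connection).
No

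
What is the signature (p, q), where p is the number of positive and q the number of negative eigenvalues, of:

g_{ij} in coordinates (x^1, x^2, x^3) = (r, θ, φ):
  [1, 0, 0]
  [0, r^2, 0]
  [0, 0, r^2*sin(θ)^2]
The metric is diagonal, so its eigenvalues are the diagonal entries: 1, r^2, r^2*sin(θ)^2 (at a generic point, where coordinate-dependent entries are positive).
3 positive, 0 negative.
(3, 0) - Riemannian (positive definite)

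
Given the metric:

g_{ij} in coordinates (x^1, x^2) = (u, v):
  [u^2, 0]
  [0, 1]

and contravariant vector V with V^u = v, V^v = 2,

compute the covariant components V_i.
V_i = g_{ij} V^j:
V_u = (u^2)(v) + (0)(2) = u^2*v
V_v = (0)(v) + (1)(2) = 2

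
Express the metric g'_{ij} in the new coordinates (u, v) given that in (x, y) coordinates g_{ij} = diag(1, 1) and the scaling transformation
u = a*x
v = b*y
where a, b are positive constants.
Invert the transformation: x = u/a, y = v/b
g'_{ij} = (∂x^k/∂x'^i)(∂x^l/∂x'^j) g_{kl}; with g_{kl} = δ_{kl} this is Σ_k (∂x^k/∂x'^i)(∂x^k/∂x'^j).
Jacobian: ∂x/∂u = 1/a, ∂x/∂v = 0, ∂y/∂u = 0, ∂y/∂v = 1/b
g'_{uu} = (1/a)(1/a) + (0)(0) = 1/a^2
g'_{uv} = (1/a)(0) + (0)(1/b) = 0
g'_{vv} = (0)(0) + (1/b)(1/b) = 1/b^2
g'_{ij} = diag(1/a^2, 1/b^2)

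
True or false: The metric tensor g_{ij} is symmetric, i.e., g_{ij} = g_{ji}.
By definition the metric is a symmetric bilinear form, g_{ij} = g_{ji}.
True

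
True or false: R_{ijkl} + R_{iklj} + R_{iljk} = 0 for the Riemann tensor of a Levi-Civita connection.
This is the first (algebraic) Bianchi identity.
True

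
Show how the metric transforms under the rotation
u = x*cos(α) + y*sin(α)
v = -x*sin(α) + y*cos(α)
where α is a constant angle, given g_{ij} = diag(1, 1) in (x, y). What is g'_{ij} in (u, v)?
Invert the transformation: x = u*cos(α) - v*sin(α), y = u*sin(α) + v*cos(α)
g'_{ij} = (∂x^k/∂x'^i)(∂x^l/∂x'^j) g_{kl}; with g_{kl} = δ_{kl} this is Σ_k (∂x^k/∂x'^i)(∂x^k/∂x'^j).
Jacobian: ∂x/∂u = cos(α), ∂x/∂v = -sin(α), ∂y/∂u = sin(α), ∂y/∂v = cos(α)
g'_{uu} = (cos(α))(cos(α)) + (sin(α))(sin(α)) = 1
g'_{uv} = (cos(α))(-sin(α)) + (sin(α))(cos(α)) = 0
g'_{vv} = (-sin(α))(-sin(α)) + (cos(α))(cos(α)) = 1
g'_{ij} = diag(1, 1)
The Euclidean metric is invariant under rotations.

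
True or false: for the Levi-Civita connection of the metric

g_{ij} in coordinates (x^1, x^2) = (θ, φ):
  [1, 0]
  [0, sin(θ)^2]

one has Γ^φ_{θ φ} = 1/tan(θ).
Γ^φ_{θ φ} = (1/2) g^{φφ} (∂_θ g_{φφ} + ∂_φ g_{φθ} - ∂_φ g_{θφ}) = (1/2)(1/sin(θ)^2)((sin(2*θ)) + (0) - (0)) = 1/tan(θ)
This equals the proposed value 1/tan(θ).
True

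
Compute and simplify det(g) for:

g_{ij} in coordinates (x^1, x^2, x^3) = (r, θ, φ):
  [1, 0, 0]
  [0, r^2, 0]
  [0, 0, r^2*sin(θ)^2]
Diagonal metric: det(g) = g_{11}·g_{22}·g_{33}
= (1)·(r^2)·(r^2*sin(θ)^2)
det(g) = r^4*sin(θ)^2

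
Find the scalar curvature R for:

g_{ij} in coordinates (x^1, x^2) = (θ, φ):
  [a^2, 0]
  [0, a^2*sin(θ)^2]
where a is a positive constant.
Non-zero Christoffel symbols (Γ^k_{ij} = Γ^k_{ji}):
Γ^θ_{φ φ} = -sin(2*θ)/2
Γ^φ_{θ φ} = 1/tan(θ)
Ricci tensor (R_{ij} = R^k_{ikj}): R_{θθ} = 1, R_{θφ} = 0, R_{φφ} = sin(θ)^2
Inverse metric: g^{θθ} = 1/a^2, g^{φφ} = 1/(a^2*sin(θ)^2)
R = g^{ij} R_{ij} = (1/a^2)(1) + (1/(a^2*sin(θ)^2))(sin(θ)^2) = 2/a^2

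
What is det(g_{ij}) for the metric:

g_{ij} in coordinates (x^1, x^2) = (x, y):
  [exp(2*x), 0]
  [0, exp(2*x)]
For a 2×2 metric: det(g) = g_{11}·g_{22} - g_{12}·g_{21}
= (exp(2*x))·(exp(2*x)) - (0)·(0)
= exp(4*x) - 0
det(g) = exp(4*x)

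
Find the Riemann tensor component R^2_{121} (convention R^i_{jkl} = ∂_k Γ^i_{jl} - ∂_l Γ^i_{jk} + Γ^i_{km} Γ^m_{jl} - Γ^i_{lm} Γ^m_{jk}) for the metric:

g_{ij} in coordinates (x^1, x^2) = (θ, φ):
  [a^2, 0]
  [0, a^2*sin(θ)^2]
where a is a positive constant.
Non-zero Christoffel symbols (Γ^k_{ij} = Γ^k_{ji}):
Γ^θ_{φ φ} = -sin(2*θ)/2
Γ^φ_{θ φ} = 1/tan(θ)
R^φ_{θ φ θ} = ∂_φ Γ^φ_{θ θ} - ∂_θ Γ^φ_{θ φ} + Γ^φ_{φ m} Γ^m_{θ θ} - Γ^φ_{θ m} Γ^m_{θ φ}
  = (0) - (-1/sin(θ)^2) + (0) - (1/tan(θ)^2) = 1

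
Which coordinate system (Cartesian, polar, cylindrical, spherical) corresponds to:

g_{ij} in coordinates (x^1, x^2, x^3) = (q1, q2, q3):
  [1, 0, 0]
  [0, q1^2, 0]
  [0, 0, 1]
The line element ds^2 = dq1^2 + q1^2 dq2^2 + dq3^2 is dr^2 + r^2 dθ^2 + dz^2 with q1 = r, q2 = θ, q3 = z.
cylindrical coordinates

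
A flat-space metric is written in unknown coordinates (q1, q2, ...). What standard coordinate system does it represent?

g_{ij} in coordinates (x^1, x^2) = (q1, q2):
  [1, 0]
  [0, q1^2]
The line element ds^2 = dq1^2 + q1^2 dq2^2 is dr^2 + r^2 dθ^2 with q1 = r, q2 = θ.
polar coordinates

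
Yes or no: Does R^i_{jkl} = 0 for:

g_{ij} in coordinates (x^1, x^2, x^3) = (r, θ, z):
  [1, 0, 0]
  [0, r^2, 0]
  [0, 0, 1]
Non-zero Christoffel symbols:
Γ^r_{θ θ} = -r
Γ^θ_{r θ} = 1/r
Ricci tensor: R_{rr} = 0, R_{rθ} = 0, R_{rz} = 0, R_{θθ} = 0, R_{θz} = 0, R_{zz} = 0
All R_{ij} vanish; in 3 dimensions the Riemann tensor is fully determined by the Ricci tensor, so R^i_{jkl} = 0: the metric is flat (curvilinear coordinates on flat space).
Yes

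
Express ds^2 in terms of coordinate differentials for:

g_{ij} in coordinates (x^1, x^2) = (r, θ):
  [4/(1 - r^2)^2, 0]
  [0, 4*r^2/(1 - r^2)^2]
ds^2 = g_{ij} dx^i dx^j; only the non-zero components contribute.
ds^2 = (4/(1 - r^2)^2) dr^2 + (4*r^2/(1 - r^2)^2) dθ^2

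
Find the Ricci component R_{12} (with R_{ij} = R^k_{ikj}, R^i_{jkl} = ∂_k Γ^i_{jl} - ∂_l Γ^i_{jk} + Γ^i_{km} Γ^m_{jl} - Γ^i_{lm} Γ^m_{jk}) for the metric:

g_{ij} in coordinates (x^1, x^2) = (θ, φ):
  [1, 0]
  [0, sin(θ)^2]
Non-zero Christoffel symbols (Γ^k_{ij} = Γ^k_{ji}):
Γ^θ_{φ φ} = -sin(2*θ)/2
Γ^φ_{θ φ} = 1/tan(θ)
R^θ_{θ θ φ} = 0 (a repeated index in an antisymmetric pair)
R^φ_{θ φ φ} = 0 (a repeated index in an antisymmetric pair)
R_{θφ} = R^θ_{θ θ φ} + R^φ_{θ φ φ} = (0) + (0) = 0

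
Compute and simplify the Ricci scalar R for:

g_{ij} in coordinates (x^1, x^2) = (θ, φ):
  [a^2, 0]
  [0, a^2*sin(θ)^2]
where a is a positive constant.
Non-zero Christoffel symbols (Γ^k_{ij} = Γ^k_{ji}):
Γ^θ_{φ φ} = -sin(2*θ)/2
Γ^φ_{θ φ} = 1/tan(θ)
Ricci tensor (R_{ij} = R^k_{ikj}): R_{θθ} = 1, R_{θφ} = 0, R_{φφ} = sin(θ)^2
Inverse metric: g^{θθ} = 1/a^2, g^{φφ} = 1/(a^2*sin(θ)^2)
R = g^{ij} R_{ij} = (1/a^2)(1) + (1/(a^2*sin(θ)^2))(sin(θ)^2) = 2/a^2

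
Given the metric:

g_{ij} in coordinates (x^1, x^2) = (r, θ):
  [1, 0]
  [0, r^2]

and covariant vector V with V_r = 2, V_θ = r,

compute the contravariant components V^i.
Inverse metric (diagonal): g^{rr} = 1, g^{θθ} = 1/r^2
V^i = g^{ij} V_j:
V^r = (1)(2) + (0)(r) = 2
V^θ = (0)(2) + (1/r^2)(r) = 1/r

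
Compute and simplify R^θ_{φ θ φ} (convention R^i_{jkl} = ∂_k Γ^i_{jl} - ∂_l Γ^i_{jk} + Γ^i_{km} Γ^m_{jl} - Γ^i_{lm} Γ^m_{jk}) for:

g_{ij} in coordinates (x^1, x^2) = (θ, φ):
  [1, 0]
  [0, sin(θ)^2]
Non-zero Christoffel symbols (Γ^k_{ij} = Γ^k_{ji}):
Γ^θ_{φ φ} = -sin(2*θ)/2
Γ^φ_{θ φ} = 1/tan(θ)
R^θ_{φ θ φ} = ∂_θ Γ^θ_{φ φ} - ∂_φ Γ^θ_{φ θ} + Γ^θ_{θ m} Γ^m_{φ φ} - Γ^θ_{φ m} Γ^m_{φ θ}
  = (-cos(2*θ)) - (0) + (0) - (-cos(θ)^2) = sin(θ)^2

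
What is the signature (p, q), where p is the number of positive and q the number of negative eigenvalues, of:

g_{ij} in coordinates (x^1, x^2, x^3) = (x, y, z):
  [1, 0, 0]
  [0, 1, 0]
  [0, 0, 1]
The metric is diagonal, so its eigenvalues are the diagonal entries: 1, 1, 1 (at a generic point, where coordinate-dependent entries are positive).
3 positive, 0 negative.
(3, 0) - Riemannian (positive definite)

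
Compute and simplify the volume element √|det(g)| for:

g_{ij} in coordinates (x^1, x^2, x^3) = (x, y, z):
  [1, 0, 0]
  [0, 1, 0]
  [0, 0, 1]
det(g) = 1
√|det(g)| = 1
Volume element: dV = 1 dx dy dz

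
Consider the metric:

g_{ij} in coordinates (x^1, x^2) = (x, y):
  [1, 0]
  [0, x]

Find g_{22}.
With x^1 = x, x^2 = y, g_{22} = g_{yy} is the row-2, column-2 entry of the matrix.
g_{22} = x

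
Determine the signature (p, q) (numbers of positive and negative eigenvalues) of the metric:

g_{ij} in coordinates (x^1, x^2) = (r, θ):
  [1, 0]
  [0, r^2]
The metric is diagonal, so its eigenvalues are the diagonal entries: 1, r^2 (at a generic point, where coordinate-dependent entries are positive).
2 positive, 0 negative.
(2, 0) - Riemannian (positive definite)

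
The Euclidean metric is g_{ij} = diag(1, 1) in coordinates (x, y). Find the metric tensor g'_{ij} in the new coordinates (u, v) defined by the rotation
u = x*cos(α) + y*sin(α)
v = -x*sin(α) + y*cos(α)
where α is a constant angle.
Invert the transformation: x = u*cos(α) - v*sin(α), y = u*sin(α) + v*cos(α)
g'_{ij} = (∂x^k/∂x'^i)(∂x^l/∂x'^j) g_{kl}; with g_{kl} = δ_{kl} this is Σ_k (∂x^k/∂x'^i)(∂x^k/∂x'^j).
Jacobian: ∂x/∂u = cos(α), ∂x/∂v = -sin(α), ∂y/∂u = sin(α), ∂y/∂v = cos(α)
g'_{uu} = (cos(α))(cos(α)) + (sin(α))(sin(α)) = 1
g'_{uv} = (cos(α))(-sin(α)) + (sin(α))(cos(α)) = 0
g'_{vv} = (-sin(α))(-sin(α)) + (cos(α))(cos(α)) = 1
g'_{ij} = diag(1, 1)
The Euclidean metric is invariant under rotations.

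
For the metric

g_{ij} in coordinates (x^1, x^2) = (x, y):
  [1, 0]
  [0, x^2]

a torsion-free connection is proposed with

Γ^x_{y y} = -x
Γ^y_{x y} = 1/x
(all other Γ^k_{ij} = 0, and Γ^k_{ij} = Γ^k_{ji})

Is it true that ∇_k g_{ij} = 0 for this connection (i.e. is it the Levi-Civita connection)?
Using ∇_k g_{ij} = ∂_k g_{ij} - Γ^m_{ki} g_{mj} - Γ^m_{kj} g_{im}:
e.g. ∇_x g_{yy} = (2*x) - (x) - (x) = 0
Every component ∇_k g_{ij} vanishes: the connection is metric compatible.
Yes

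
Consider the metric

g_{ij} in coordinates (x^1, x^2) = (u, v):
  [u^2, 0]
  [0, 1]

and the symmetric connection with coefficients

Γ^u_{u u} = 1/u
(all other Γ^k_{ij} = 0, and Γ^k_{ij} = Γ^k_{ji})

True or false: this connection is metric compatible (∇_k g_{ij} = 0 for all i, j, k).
Using ∇_k g_{ij} = ∂_k g_{ij} - Γ^m_{ki} g_{mj} - Γ^m_{kj} g_{im}:
e.g. ∇_u g_{uu} = (2*u) - (u) - (u) = 0
Every component ∇_k g_{ij} vanishes: the connection is metric compatible.
True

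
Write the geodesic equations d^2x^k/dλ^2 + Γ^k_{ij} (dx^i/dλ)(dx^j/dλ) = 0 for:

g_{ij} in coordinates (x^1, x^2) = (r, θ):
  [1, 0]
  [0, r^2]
Geodesic equation: d^2x^k/dλ^2 + Γ^k_{ij} (dx^i/dλ)(dx^j/dλ) = 0.
Non-zero Christoffel symbols:
Γ^r_{θ θ} = -r
Γ^θ_{r θ} = 1/r
Substituting (the symmetric pair Γ^k_{ij}, Γ^k_{ji} combines into a factor 2):
d^2r/dλ^2 - r (dθ/dλ)^2 = 0
d^2θ/dλ^2 + (2/r) (dr/dλ)(dθ/dλ) = 0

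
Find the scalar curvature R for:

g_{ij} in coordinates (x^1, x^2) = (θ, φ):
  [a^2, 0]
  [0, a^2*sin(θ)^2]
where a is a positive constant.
Non-zero Christoffel symbols (Γ^k_{ij} = Γ^k_{ji}):
Γ^θ_{φ φ} = -sin(2*θ)/2
Γ^φ_{θ φ} = 1/tan(θ)
Ricci tensor (R_{ij} = R^k_{ikj}): R_{θθ} = 1, R_{θφ} = 0, R_{φφ} = sin(θ)^2
Inverse metric: g^{θθ} = 1/a^2, g^{φφ} = 1/(a^2*sin(θ)^2)
R = g^{ij} R_{ij} = (1/a^2)(1) + (1/(a^2*sin(θ)^2))(sin(θ)^2) = 2/a^2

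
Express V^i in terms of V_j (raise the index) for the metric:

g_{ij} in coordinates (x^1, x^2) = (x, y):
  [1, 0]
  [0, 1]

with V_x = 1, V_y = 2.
Inverse metric (diagonal): g^{xx} = 1, g^{yy} = 1
V^i = g^{ij} V_j:
V^x = (1)(1) + (0)(2) = 1
V^y = (0)(1) + (1)(2) = 2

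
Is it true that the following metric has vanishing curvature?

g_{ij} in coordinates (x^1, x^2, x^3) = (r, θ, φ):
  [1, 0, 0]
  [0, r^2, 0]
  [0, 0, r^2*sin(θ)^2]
Non-zero Christoffel symbols:
Γ^r_{θ θ} = -r
Γ^r_{φ φ} = -r*sin(θ)^2
Γ^θ_{r θ} = 1/r
Γ^θ_{φ φ} = -sin(2*θ)/2
Γ^φ_{r φ} = 1/r
Γ^φ_{θ φ} = 1/tan(θ)
Ricci tensor: R_{rr} = 0, R_{rθ} = 0, R_{rφ} = 0, R_{θθ} = 0, R_{θφ} = 0, R_{φφ} = 0
All R_{ij} vanish; in 3 dimensions the Riemann tensor is fully determined by the Ricci tensor, so R^i_{jkl} = 0: the metric is flat (curvilinear coordinates on flat space).
Yes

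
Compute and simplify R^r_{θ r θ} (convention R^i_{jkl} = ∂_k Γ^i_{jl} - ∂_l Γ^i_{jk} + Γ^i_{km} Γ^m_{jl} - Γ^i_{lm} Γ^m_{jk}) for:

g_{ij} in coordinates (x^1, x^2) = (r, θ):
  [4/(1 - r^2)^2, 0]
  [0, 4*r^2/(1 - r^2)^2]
Non-zero Christoffel symbols (Γ^k_{ij} = Γ^k_{ji}):
Γ^r_{r r} = 2*r/(1 - r^2)
Γ^r_{θ θ} = (r^3 + r)/(r^2 - 1)
Γ^θ_{r θ} = (-r^2 - 1)/(r^3 - r)
R^r_{θ r θ} = ∂_r Γ^r_{θ θ} - ∂_θ Γ^r_{θ r} + Γ^r_{r m} Γ^m_{θ θ} - Γ^r_{θ m} Γ^m_{θ r}
  = ((r^4 - 4*r^2 - 1)/(r^2 - 1)^2) - (0) + (-2*r^2*(r^2 + 1)/(r^2 - 1)^2) - (-(r^2 + 1)^2/(r^2 - 1)^2) = -4*r^2/(r^2 - 1)^2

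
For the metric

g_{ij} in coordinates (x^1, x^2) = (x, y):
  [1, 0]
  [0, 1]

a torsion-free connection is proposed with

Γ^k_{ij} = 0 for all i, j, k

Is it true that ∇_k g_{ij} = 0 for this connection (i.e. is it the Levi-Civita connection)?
Using ∇_k g_{ij} = ∂_k g_{ij} - Γ^m_{ki} g_{mj} - Γ^m_{kj} g_{im}:
e.g. ∇_y g_{xy} = (0) - (0) - (0) = 0
Every component ∇_k g_{ij} vanishes: the connection is metric compatible.
Yes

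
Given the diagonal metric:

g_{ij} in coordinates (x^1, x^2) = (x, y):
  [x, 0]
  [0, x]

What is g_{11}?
With x^1 = x, x^2 = y, g_{11} = g_{xx} is the row-1, column-1 entry of the matrix.
g_{11} = x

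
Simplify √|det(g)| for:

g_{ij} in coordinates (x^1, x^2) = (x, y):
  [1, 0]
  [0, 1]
det(g) = 1
√|det(g)| = 1
Volume element: dV = 1 dx dy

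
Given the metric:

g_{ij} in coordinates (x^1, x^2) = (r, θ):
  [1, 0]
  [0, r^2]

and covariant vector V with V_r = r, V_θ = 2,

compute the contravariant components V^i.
Inverse metric (diagonal): g^{rr} = 1, g^{θθ} = 1/r^2
V^i = g^{ij} V_j:
V^r = (1)(r) + (0)(2) = r
V^θ = (0)(r) + (1/r^2)(2) = 2/r^2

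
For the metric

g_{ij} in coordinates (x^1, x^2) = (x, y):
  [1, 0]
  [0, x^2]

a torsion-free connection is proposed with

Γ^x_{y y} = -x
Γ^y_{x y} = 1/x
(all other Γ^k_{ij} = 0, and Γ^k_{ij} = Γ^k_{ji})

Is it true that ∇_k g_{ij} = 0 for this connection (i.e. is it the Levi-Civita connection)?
Using ∇_k g_{ij} = ∂_k g_{ij} - Γ^m_{ki} g_{mj} - Γ^m_{kj} g_{im}:
e.g. ∇_x g_{yy} = (2*x) - (x) - (x) = 0
Every component ∇_k g_{ij} vanishes: the connection is metric compatible.
Yes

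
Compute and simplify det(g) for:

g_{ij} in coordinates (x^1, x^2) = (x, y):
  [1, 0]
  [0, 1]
For a 2×2 metric: det(g) = g_{11}·g_{22} - g_{12}·g_{21}
= (1)·(1) - (0)·(0)
= 1 - 0
det(g) = 1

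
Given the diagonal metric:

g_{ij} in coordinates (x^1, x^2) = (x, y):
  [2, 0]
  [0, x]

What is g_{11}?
With x^1 = x, x^2 = y, g_{11} = g_{xx} is the row-1, column-1 entry of the matrix.
g_{11} = 2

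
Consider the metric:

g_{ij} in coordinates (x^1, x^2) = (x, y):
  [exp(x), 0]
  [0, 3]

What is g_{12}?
With x^1 = x, x^2 = y, g_{12} = g_{xy} is the row-1, column-2 entry of the matrix.
g_{12} = 0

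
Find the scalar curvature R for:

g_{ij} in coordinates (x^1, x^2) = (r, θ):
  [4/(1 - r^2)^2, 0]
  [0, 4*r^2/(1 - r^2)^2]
Non-zero Christoffel symbols (Γ^k_{ij} = Γ^k_{ji}):
Γ^r_{r r} = 2*r/(1 - r^2)
Γ^r_{θ θ} = (r^3 + r)/(r^2 - 1)
Γ^θ_{r θ} = (-r^2 - 1)/(r^3 - r)
Ricci tensor (R_{ij} = R^k_{ikj}): R_{rr} = -4/(r^2 - 1)^2, R_{rθ} = 0, R_{θθ} = -4*r^2/(r^2 - 1)^2
Inverse metric: g^{rr} = (1 - r^2)^2/4, g^{θθ} = (1 - r^2)^2/(4*r^2)
R = g^{ij} R_{ij} = ((1 - r^2)^2/4)(-4/(r^2 - 1)^2) + ((1 - r^2)^2/(4*r^2))(-4*r^2/(r^2 - 1)^2) = -2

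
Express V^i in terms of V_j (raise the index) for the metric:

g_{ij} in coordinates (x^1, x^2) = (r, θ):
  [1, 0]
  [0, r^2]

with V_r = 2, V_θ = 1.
Inverse metric (diagonal): g^{rr} = 1, g^{θθ} = 1/r^2
V^i = g^{ij} V_j:
V^r = (1)(2) + (0)(1) = 2
V^θ = (0)(2) + (1/r^2)(1) = 1/r^2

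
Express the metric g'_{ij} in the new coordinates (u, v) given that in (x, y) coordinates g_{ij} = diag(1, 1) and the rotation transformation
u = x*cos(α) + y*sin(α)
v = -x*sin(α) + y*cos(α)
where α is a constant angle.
Invert the transformation: x = u*cos(α) - v*sin(α), y = u*sin(α) + v*cos(α)
g'_{ij} = (∂x^k/∂x'^i)(∂x^l/∂x'^j) g_{kl}; with g_{kl} = δ_{kl} this is Σ_k (∂x^k/∂x'^i)(∂x^k/∂x'^j).
Jacobian: ∂x/∂u = cos(α), ∂x/∂v = -sin(α), ∂y/∂u = sin(α), ∂y/∂v = cos(α)
g'_{uu} = (cos(α))(cos(α)) + (sin(α))(sin(α)) = 1
g'_{uv} = (cos(α))(-sin(α)) + (sin(α))(cos(α)) = 0
g'_{vv} = (-sin(α))(-sin(α)) + (cos(α))(cos(α)) = 1
g'_{ij} = diag(1, 1)
The Euclidean metric is invariant under rotations.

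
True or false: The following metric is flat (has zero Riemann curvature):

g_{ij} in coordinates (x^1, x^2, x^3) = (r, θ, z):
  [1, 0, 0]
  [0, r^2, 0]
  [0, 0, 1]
Non-zero Christoffel symbols:
Γ^r_{θ θ} = -r
Γ^θ_{r θ} = 1/r
Ricci tensor: R_{rr} = 0, R_{rθ} = 0, R_{rz} = 0, R_{θθ} = 0, R_{θz} = 0, R_{zz} = 0
All R_{ij} vanish; in 3 dimensions the Riemann tensor is fully determined by the Ricci tensor, so R^i_{jkl} = 0: the metric is flat (curvilinear coordinates on flat space).
True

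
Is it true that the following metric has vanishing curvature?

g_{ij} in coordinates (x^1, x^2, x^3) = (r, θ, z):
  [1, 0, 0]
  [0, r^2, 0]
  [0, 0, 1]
Non-zero Christoffel symbols:
Γ^r_{θ θ} = -r
Γ^θ_{r θ} = 1/r
Ricci tensor: R_{rr} = 0, R_{rθ} = 0, R_{rz} = 0, R_{θθ} = 0, R_{θz} = 0, R_{zz} = 0
All R_{ij} vanish; in 3 dimensions the Riemann tensor is fully determined by the Ricci tensor, so R^i_{jkl} = 0: the metric is flat (curvilinear coordinates on flat space).
Yes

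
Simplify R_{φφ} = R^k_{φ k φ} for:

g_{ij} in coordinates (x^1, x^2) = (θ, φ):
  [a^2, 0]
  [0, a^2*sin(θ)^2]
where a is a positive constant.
Non-zero Christoffel symbols (Γ^k_{ij} = Γ^k_{ji}):
Γ^θ_{φ φ} = -sin(2*θ)/2
Γ^φ_{θ φ} = 1/tan(θ)
R^θ_{φ θ φ} = ∂_θ Γ^θ_{φ φ} - ∂_φ Γ^θ_{φ θ} + Γ^θ_{θ m} Γ^m_{φ φ} - Γ^θ_{φ m} Γ^m_{φ θ}
  = (-cos(2*θ)) - (0) + (0) - (-cos(θ)^2) = sin(θ)^2
R^φ_{φ φ φ} = 0 (a repeated index in an antisymmetric pair)
R_{φφ} = R^θ_{φ θ φ} + R^φ_{φ φ φ} = (sin(θ)^2) + (0) = sin(θ)^2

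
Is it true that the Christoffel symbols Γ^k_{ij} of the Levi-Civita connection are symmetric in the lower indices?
The Levi-Civita connection is torsion-free, which is exactly Γ^k_{ij} = Γ^k_{ji}.
Yes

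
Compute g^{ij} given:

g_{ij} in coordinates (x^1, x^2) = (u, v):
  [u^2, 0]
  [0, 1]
The metric is diagonal, so g^{ij} is diagonal with entries 1/g_{ii}: diag(1/(u^2), 1).
g^{ij}:
  [1/u^2, 0]
  [0, 1]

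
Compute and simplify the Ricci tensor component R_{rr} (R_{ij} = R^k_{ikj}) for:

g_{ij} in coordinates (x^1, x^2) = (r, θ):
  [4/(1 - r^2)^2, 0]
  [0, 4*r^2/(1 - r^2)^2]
Non-zero Christoffel symbols (Γ^k_{ij} = Γ^k_{ji}):
Γ^r_{r r} = 2*r/(1 - r^2)
Γ^r_{θ θ} = (r^3 + r)/(r^2 - 1)
Γ^θ_{r θ} = (-r^2 - 1)/(r^3 - r)
R^r_{r r r} = 0 (a repeated index in an antisymmetric pair)
R^θ_{r θ r} = ∂_θ Γ^θ_{r r} - ∂_r Γ^θ_{r θ} + Γ^θ_{θ m} Γ^m_{r r} - Γ^θ_{r m} Γ^m_{r θ}
  = (0) - ((r^4 + 4*r^2 - 1)/(r^3 - r)^2) + (2*(r^2 + 1)/(r^2 - 1)^2) - ((r^2 + 1)^2/(r^3 - r)^2) = -4/(r^2 - 1)^2
R_{rr} = R^r_{r r r} + R^θ_{r θ r} = (0) + (-4/(r^2 - 1)^2) = -4/(r^2 - 1)^2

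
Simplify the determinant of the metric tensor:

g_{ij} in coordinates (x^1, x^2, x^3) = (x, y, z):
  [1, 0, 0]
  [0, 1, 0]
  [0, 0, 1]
Diagonal metric: det(g) = g_{11}·g_{22}·g_{33}
= (1)·(1)·(1)
det(g) = 1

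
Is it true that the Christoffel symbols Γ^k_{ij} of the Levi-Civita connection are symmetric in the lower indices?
The Levi-Civita connection is torsion-free, which is exactly Γ^k_{ij} = Γ^k_{ji}.
Yes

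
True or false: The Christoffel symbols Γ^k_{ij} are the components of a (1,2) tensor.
Under a change of coordinates Γ picks up an inhomogeneous term ∂²x/∂x'∂x'; e.g. Γ = 0 in Cartesian coordinates but Γ^r_{θθ} = -r in polar coordinates on the same flat plane.
False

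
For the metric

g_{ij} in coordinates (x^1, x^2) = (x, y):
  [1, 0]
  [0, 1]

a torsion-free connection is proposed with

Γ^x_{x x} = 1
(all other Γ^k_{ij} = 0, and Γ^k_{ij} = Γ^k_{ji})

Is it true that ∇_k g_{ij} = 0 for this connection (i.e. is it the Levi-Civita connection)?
Using ∇_k g_{ij} = ∂_k g_{ij} - Γ^m_{ki} g_{mj} - Γ^m_{kj} g_{im}:
∇_x g_{xx} = (0) - (1) - (1) = -2 ≠ 0
So the connection is not metric compatible (it is not the Levi-Civita connection).
No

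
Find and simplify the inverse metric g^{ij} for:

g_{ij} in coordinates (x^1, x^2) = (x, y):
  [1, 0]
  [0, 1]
The metric is diagonal, so g^{ij} is diagonal with entries 1/g_{ii}: diag(1, 1).
g^{ij}:
  [1, 0]
  [0, 1]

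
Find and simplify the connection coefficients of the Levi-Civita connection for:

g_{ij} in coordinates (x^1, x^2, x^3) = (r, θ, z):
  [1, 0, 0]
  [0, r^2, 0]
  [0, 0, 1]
Using Γ^k_{ij} = (1/2) g^{km} (∂_i g_{mj} + ∂_j g_{mi} - ∂_m g_{ij}); the metric is diagonal, so only the m = k term contributes.
Non-zero symbols (using the symmetry Γ^k_{ij} = Γ^k_{ji}):
Γ^r_{θ θ} = (1/2) g^{rr} (∂_θ g_{rθ} + ∂_θ g_{rθ} - ∂_r g_{θθ}) = (1/2)(1)((0) + (0) - (2*r)) = -r
Γ^θ_{r θ} = (1/2) g^{θθ} (∂_r g_{θθ} + ∂_θ g_{θr} - ∂_θ g_{rθ}) = (1/2)(1/r^2)((2*r) + (0) - (0)) = 1/r
All other Christoffel symbols are zero.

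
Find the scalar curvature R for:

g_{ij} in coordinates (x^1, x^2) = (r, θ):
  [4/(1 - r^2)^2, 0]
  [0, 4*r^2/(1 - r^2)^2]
Non-zero Christoffel symbols (Γ^k_{ij} = Γ^k_{ji}):
Γ^r_{r r} = 2*r/(1 - r^2)
Γ^r_{θ θ} = (r^3 + r)/(r^2 - 1)
Γ^θ_{r θ} = (-r^2 - 1)/(r^3 - r)
Ricci tensor (R_{ij} = R^k_{ikj}): R_{rr} = -4/(r^2 - 1)^2, R_{rθ} = 0, R_{θθ} = -4*r^2/(r^2 - 1)^2
Inverse metric: g^{rr} = (1 - r^2)^2/4, g^{θθ} = (1 - r^2)^2/(4*r^2)
R = g^{ij} R_{ij} = ((1 - r^2)^2/4)(-4/(r^2 - 1)^2) + ((1 - r^2)^2/(4*r^2))(-4*r^2/(r^2 - 1)^2) = -2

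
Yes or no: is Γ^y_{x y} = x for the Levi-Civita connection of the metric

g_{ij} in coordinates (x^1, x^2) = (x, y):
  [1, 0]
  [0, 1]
Γ^y_{x y} = (1/2) g^{yy} (∂_x g_{yy} + ∂_y g_{yx} - ∂_y g_{xy}) = (1/2)(1)((0) + (0) - (0)) = 0
This differs from the proposed value x.
No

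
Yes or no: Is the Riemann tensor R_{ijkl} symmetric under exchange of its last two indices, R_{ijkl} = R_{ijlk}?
It is antisymmetric in the last pair: R_{ijkl} = -R_{ijlk}.
No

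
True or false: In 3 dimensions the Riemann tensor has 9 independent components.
n^2(n^2-1)/12 = 9·8/12 = 6 independent components for n = 3.
False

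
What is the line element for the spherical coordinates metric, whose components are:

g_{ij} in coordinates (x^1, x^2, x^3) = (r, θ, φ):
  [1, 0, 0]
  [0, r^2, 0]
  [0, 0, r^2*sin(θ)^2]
ds^2 = g_{ij} dx^i dx^j; only the non-zero components contribute.
ds^2 = dr^2 + r^2 dθ^2 + r^2*sin(θ)^2 dφ^2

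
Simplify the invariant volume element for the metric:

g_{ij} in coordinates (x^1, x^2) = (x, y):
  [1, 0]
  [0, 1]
det(g) = 1
√|det(g)| = 1
Volume element: dV = 1 dx dy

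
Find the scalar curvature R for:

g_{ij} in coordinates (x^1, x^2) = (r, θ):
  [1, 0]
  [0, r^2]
Non-zero Christoffel symbols (Γ^k_{ij} = Γ^k_{ji}):
Γ^r_{θ θ} = -r
Γ^θ_{r θ} = 1/r
Ricci tensor (R_{ij} = R^k_{ikj}): R_{rr} = 0, R_{rθ} = 0, R_{θθ} = 0
Inverse metric: g^{rr} = 1, g^{θθ} = 1/r^2
R = g^{ij} R_{ij} = (1)(0) + (1/r^2)(0) = 0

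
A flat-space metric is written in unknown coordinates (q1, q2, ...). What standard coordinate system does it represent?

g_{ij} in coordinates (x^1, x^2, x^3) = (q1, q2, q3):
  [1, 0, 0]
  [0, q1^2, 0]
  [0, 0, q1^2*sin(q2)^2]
The line element ds^2 = dq1^2 + q1^2 dq2^2 + q1^2 sin(q2)^2 dq3^2 is dr^2 + r^2 dθ^2 + r^2 sin(θ)^2 dφ^2 with q1 = r, q2 = θ, q3 = φ.
spherical coordinates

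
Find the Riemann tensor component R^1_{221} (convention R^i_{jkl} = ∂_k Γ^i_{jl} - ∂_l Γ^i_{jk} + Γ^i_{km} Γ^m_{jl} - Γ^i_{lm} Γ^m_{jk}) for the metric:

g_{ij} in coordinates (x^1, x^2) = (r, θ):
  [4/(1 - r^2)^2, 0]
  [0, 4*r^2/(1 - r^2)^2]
Non-zero Christoffel symbols (Γ^k_{ij} = Γ^k_{ji}):
Γ^r_{r r} = 2*r/(1 - r^2)
Γ^r_{θ θ} = (r^3 + r)/(r^2 - 1)
Γ^θ_{r θ} = (-r^2 - 1)/(r^3 - r)
R^r_{θ θ r} = ∂_θ Γ^r_{θ r} - ∂_r Γ^r_{θ θ} + Γ^r_{θ m} Γ^m_{θ r} - Γ^r_{r m} Γ^m_{θ θ}
  = (0) - ((r^4 - 4*r^2 - 1)/(r^2 - 1)^2) + (-(r^2 + 1)^2/(r^2 - 1)^2) - (-2*r^2*(r^2 + 1)/(r^2 - 1)^2) = 4*r^2/(r^2 - 1)^2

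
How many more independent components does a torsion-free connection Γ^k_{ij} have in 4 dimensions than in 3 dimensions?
Independent components in n dimensions: n × n(n+1)/2 = n^2(n+1)/2.
4D: 4 × 10 = 40
3D: 3 × 6 = 18
Difference = 40 - 18 = 22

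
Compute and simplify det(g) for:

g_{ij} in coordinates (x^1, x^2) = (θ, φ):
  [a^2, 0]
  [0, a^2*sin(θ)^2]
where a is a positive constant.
For a 2×2 metric: det(g) = g_{11}·g_{22} - g_{12}·g_{21}
= (a^2)·(a^2*sin(θ)^2) - (0)·(0)
= a^4*sin(θ)^2 - 0
det(g) = a^4*sin(θ)^2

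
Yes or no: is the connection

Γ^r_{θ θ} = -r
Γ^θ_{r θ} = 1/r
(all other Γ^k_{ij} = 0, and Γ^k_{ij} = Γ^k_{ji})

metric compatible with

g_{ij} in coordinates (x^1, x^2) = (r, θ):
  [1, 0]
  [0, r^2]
Using ∇_k g_{ij} = ∂_k g_{ij} - Γ^m_{ki} g_{mj} - Γ^m_{kj} g_{im}:
e.g. ∇_r g_{θθ} = (2*r) - (r) - (r) = 0
Every component ∇_k g_{ij} vanishes: the connection is metric compatible.
Yes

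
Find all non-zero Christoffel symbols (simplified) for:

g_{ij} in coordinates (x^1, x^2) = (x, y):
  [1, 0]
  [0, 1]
Using Γ^k_{ij} = (1/2) g^{km} (∂_i g_{mj} + ∂_j g_{mi} - ∂_m g_{ij}); the metric is diagonal, so only the m = k term contributes.
Every metric component is constant, so all ∂_m g_{ij} = 0 and every Christoffel symbol vanishes.
All Christoffel symbols are zero.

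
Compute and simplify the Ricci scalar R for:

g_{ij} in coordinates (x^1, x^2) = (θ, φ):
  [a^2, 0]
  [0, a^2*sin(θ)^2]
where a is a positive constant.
Non-zero Christoffel symbols (Γ^k_{ij} = Γ^k_{ji}):
Γ^θ_{φ φ} = -sin(2*θ)/2
Γ^φ_{θ φ} = 1/tan(θ)
Ricci tensor (R_{ij} = R^k_{ikj}): R_{θθ} = 1, R_{θφ} = 0, R_{φφ} = sin(θ)^2
Inverse metric: g^{θθ} = 1/a^2, g^{φφ} = 1/(a^2*sin(θ)^2)
R = g^{ij} R_{ij} = (1/a^2)(1) + (1/(a^2*sin(θ)^2))(sin(θ)^2) = 2/a^2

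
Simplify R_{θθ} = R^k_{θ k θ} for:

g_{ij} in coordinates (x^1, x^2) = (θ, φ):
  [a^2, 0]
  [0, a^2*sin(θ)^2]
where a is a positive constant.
Non-zero Christoffel symbols (Γ^k_{ij} = Γ^k_{ji}):
Γ^θ_{φ φ} = -sin(2*θ)/2
Γ^φ_{θ φ} = 1/tan(θ)
R^θ_{θ θ θ} = 0 (a repeated index in an antisymmetric pair)
R^φ_{θ φ θ} = ∂_φ Γ^φ_{θ θ} - ∂_θ Γ^φ_{θ φ} + Γ^φ_{φ m} Γ^m_{θ θ} - Γ^φ_{θ m} Γ^m_{θ φ}
  = (0) - (-1/sin(θ)^2) + (0) - (1/tan(θ)^2) = 1
R_{θθ} = R^θ_{θ θ θ} + R^φ_{θ φ θ} = (0) + (1) = 1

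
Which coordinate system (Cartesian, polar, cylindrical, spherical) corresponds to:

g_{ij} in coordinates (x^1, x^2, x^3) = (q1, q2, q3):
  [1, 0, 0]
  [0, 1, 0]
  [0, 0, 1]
All components are constant and the metric is the identity, i.e. orthonormal rectilinear coordinates.
Cartesian (3D) coordinates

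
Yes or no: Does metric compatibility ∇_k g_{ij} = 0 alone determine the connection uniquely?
One also needs vanishing torsion; metric compatibility plus torsion-freeness singles out the Levi-Civita connection.
No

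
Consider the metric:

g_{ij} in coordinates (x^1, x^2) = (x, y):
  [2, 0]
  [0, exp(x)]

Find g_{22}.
With x^1 = x, x^2 = y, g_{22} = g_{yy} is the row-2, column-2 entry of the matrix.
g_{22} = exp(x)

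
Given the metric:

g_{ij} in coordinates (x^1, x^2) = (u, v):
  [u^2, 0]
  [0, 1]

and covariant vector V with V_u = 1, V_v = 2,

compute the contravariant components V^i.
Inverse metric (diagonal): g^{uu} = 1/u^2, g^{vv} = 1
V^i = g^{ij} V_j:
V^u = (1/u^2)(1) + (0)(2) = 1/u^2
V^v = (0)(1) + (1)(2) = 2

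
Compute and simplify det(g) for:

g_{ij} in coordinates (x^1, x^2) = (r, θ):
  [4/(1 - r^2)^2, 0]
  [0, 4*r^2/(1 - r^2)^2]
For a 2×2 metric: det(g) = g_{11}·g_{22} - g_{12}·g_{21}
= (4/(1 - r^2)^2)·(4*r^2/(1 - r^2)^2) - (0)·(0)
= 16*r^2/(1 - r^2)^4 - 0
det(g) = 16*r^2/(1 - r^2)^4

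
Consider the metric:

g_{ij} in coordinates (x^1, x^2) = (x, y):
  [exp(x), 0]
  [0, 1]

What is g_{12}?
With x^1 = x, x^2 = y, g_{12} = g_{xy} is the row-1, column-2 entry of the matrix.
g_{12} = 0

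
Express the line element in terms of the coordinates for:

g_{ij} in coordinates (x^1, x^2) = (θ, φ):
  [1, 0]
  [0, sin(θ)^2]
ds^2 = g_{ij} dx^i dx^j; only the non-zero components contribute.
ds^2 = dθ^2 + sin(θ)^2 dφ^2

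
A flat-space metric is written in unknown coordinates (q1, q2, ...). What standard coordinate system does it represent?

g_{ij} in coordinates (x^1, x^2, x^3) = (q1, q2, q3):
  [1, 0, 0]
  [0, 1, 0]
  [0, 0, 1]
All components are constant and the metric is the identity, i.e. orthonormal rectilinear coordinates.
Cartesian (3D) coordinates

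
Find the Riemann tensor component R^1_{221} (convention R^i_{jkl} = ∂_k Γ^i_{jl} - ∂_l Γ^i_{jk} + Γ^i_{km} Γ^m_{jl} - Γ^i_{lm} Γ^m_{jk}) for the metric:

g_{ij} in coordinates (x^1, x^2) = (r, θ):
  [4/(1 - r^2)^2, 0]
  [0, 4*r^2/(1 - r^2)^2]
Non-zero Christoffel symbols (Γ^k_{ij} = Γ^k_{ji}):
Γ^r_{r r} = 2*r/(1 - r^2)
Γ^r_{θ θ} = (r^3 + r)/(r^2 - 1)
Γ^θ_{r θ} = (-r^2 - 1)/(r^3 - r)
R^r_{θ θ r} = ∂_θ Γ^r_{θ r} - ∂_r Γ^r_{θ θ} + Γ^r_{θ m} Γ^m_{θ r} - Γ^r_{r m} Γ^m_{θ θ}
  = (0) - ((r^4 - 4*r^2 - 1)/(r^2 - 1)^2) + (-(r^2 + 1)^2/(r^2 - 1)^2) - (-2*r^2*(r^2 + 1)/(r^2 - 1)^2) = 4*r^2/(r^2 - 1)^2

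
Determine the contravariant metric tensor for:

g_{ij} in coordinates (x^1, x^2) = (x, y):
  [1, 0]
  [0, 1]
The metric is diagonal, so g^{ij} is diagonal with entries 1/g_{ii}: diag(1, 1).
g^{ij}:
  [1, 0]
  [0, 1]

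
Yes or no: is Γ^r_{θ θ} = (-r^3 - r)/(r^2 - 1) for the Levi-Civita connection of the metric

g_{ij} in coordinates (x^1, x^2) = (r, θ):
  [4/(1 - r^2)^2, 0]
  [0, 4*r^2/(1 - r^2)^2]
Γ^r_{θ θ} = (1/2) g^{rr} (∂_θ g_{rθ} + ∂_θ g_{rθ} - ∂_r g_{θθ}) = (1/2)((1 - r^2)^2/4)((0) + (0) - (-8*(r^3 + r)/(r^2 - 1)^3)) = (r^3 + r)/(r^2 - 1)
This differs from the proposed value (-r^3 - r)/(r^2 - 1).
No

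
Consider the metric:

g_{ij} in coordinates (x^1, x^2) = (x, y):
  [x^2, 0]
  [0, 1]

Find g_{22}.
With x^1 = x, x^2 = y, g_{22} = g_{yy} is the row-2, column-2 entry of the matrix.
g_{22} = 1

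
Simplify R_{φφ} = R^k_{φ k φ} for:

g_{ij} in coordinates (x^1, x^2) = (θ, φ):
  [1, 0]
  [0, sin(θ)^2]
Non-zero Christoffel symbols (Γ^k_{ij} = Γ^k_{ji}):
Γ^θ_{φ φ} = -sin(2*θ)/2
Γ^φ_{θ φ} = 1/tan(θ)
R^θ_{φ θ φ} = ∂_θ Γ^θ_{φ φ} - ∂_φ Γ^θ_{φ θ} + Γ^θ_{θ m} Γ^m_{φ φ} - Γ^θ_{φ m} Γ^m_{φ θ}
  = (-cos(2*θ)) - (0) + (0) - (-cos(θ)^2) = sin(θ)^2
R^φ_{φ φ φ} = 0 (a repeated index in an antisymmetric pair)
R_{φφ} = R^θ_{φ θ φ} + R^φ_{φ φ φ} = (sin(θ)^2) + (0) = sin(θ)^2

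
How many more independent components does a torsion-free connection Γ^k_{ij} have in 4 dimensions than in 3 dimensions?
Independent components in n dimensions: n × n(n+1)/2 = n^2(n+1)/2.
4D: 4 × 10 = 40
3D: 3 × 6 = 18
Difference = 40 - 18 = 22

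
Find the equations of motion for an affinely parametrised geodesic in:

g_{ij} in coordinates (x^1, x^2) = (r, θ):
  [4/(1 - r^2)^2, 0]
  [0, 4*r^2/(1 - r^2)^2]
Geodesic equation: d^2x^k/dλ^2 + Γ^k_{ij} (dx^i/dλ)(dx^j/dλ) = 0.
Non-zero Christoffel symbols:
Γ^r_{r r} = 2*r/(1 - r^2)
Γ^r_{θ θ} = (r^3 + r)/(r^2 - 1)
Γ^θ_{r θ} = (-r^2 - 1)/(r^3 - r)
Substituting (the symmetric pair Γ^k_{ij}, Γ^k_{ji} combines into a factor 2):
d^2r/dλ^2 + (2*r/(1 - r^2)) (dr/dλ)^2 + ((r^3 + r)/(r^2 - 1)) (dθ/dλ)^2 = 0
d^2θ/dλ^2 + ((-2*r^2 - 2)/(r^3 - r)) (dr/dλ)(dθ/dλ) = 0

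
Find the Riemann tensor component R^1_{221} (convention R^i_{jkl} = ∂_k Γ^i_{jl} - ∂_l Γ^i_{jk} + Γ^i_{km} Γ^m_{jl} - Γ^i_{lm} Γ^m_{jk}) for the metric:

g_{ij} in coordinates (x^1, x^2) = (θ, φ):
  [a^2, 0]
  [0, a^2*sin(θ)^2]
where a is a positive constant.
Non-zero Christoffel symbols (Γ^k_{ij} = Γ^k_{ji}):
Γ^θ_{φ φ} = -sin(2*θ)/2
Γ^φ_{θ φ} = 1/tan(θ)
R^θ_{φ φ θ} = ∂_φ Γ^θ_{φ θ} - ∂_θ Γ^θ_{φ φ} + Γ^θ_{φ m} Γ^m_{φ θ} - Γ^θ_{θ m} Γ^m_{φ φ}
  = (0) - (-cos(2*θ)) + (-cos(θ)^2) - (0) = -sin(θ)^2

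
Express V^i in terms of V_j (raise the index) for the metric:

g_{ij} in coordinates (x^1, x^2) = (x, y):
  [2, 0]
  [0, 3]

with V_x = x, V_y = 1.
Inverse metric (diagonal): g^{xx} = 1/2, g^{yy} = 1/3
V^i = g^{ij} V_j:
V^x = (1/2)(x) + (0)(1) = x/2
V^y = (0)(x) + (1/3)(1) = 1/3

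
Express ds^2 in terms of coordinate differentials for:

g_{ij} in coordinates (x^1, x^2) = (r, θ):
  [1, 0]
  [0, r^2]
ds^2 = g_{ij} dx^i dx^j; only the non-zero components contribute.
ds^2 = dr^2 + r^2 dθ^2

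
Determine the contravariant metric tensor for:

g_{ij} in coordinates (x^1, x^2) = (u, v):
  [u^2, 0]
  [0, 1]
The metric is diagonal, so g^{ij} is diagonal with entries 1/g_{ii}: diag(1/(u^2), 1).
g^{ij}:
  [1/u^2, 0]
  [0, 1]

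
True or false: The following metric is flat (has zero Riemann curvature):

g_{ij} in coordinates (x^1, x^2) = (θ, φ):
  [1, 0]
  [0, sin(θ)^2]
Non-zero Christoffel symbols:
Γ^θ_{φ φ} = -sin(2*θ)/2
Γ^φ_{θ φ} = 1/tan(θ)
Ricci tensor: R_{θθ} = 1, R_{θφ} = 0, R_{φφ} = sin(θ)^2
The Ricci tensor is non-zero, so the Riemann tensor is non-zero: not flat.
False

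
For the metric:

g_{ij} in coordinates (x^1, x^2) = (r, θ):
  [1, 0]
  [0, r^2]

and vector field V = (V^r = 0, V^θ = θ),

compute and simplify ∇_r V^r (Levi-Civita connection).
Non-zero Christoffel symbols:
Γ^r_{θ θ} = -r
Γ^θ_{r θ} = 1/r
∇_r V^r = ∂_r V^r + Γ^r_{r j} V^j
  = (0) + (0)(0) + (0)(θ)
  = 0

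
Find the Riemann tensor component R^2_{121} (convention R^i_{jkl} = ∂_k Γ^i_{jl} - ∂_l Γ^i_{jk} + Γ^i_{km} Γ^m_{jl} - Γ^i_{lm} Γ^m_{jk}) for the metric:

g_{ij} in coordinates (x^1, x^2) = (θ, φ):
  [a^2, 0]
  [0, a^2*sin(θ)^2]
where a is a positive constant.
Non-zero Christoffel symbols (Γ^k_{ij} = Γ^k_{ji}):
Γ^θ_{φ φ} = -sin(2*θ)/2
Γ^φ_{θ φ} = 1/tan(θ)
R^φ_{θ φ θ} = ∂_φ Γ^φ_{θ θ} - ∂_θ Γ^φ_{θ φ} + Γ^φ_{φ m} Γ^m_{θ θ} - Γ^φ_{θ m} Γ^m_{θ φ}
  = (0) - (-1/sin(θ)^2) + (0) - (1/tan(θ)^2) = 1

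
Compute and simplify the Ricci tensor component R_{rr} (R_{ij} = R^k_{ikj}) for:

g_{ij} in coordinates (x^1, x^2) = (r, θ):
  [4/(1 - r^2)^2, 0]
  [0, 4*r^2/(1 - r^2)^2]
Non-zero Christoffel symbols (Γ^k_{ij} = Γ^k_{ji}):
Γ^r_{r r} = 2*r/(1 - r^2)
Γ^r_{θ θ} = (r^3 + r)/(r^2 - 1)
Γ^θ_{r θ} = (-r^2 - 1)/(r^3 - r)
R^r_{r r r} = 0 (a repeated index in an antisymmetric pair)
R^θ_{r θ r} = ∂_θ Γ^θ_{r r} - ∂_r Γ^θ_{r θ} + Γ^θ_{θ m} Γ^m_{r r} - Γ^θ_{r m} Γ^m_{r θ}
  = (0) - ((r^4 + 4*r^2 - 1)/(r^3 - r)^2) + (2*(r^2 + 1)/(r^2 - 1)^2) - ((r^2 + 1)^2/(r^3 - r)^2) = -4/(r^2 - 1)^2
R_{rr} = R^r_{r r r} + R^θ_{r θ r} = (0) + (-4/(r^2 - 1)^2) = -4/(r^2 - 1)^2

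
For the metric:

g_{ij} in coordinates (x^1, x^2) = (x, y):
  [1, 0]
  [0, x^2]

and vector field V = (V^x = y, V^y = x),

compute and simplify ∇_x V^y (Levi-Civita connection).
Non-zero Christoffel symbols:
Γ^x_{y y} = -x
Γ^y_{x y} = 1/x
∇_x V^y = ∂_x V^y + Γ^y_{x j} V^j
  = (1) + (0)(y) + (1/x)(x)
  = 2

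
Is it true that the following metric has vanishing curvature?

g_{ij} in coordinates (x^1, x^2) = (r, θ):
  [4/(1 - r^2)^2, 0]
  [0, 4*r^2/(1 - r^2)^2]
Non-zero Christoffel symbols:
Γ^r_{r r} = 2*r/(1 - r^2)
Γ^r_{θ θ} = (r^3 + r)/(r^2 - 1)
Γ^θ_{r θ} = (-r^2 - 1)/(r^3 - r)
Ricci tensor: R_{rr} = -4/(r^2 - 1)^2, R_{rθ} = 0, R_{θθ} = -4*r^2/(r^2 - 1)^2
The Ricci tensor is non-zero, so the Riemann tensor is non-zero: not flat.
No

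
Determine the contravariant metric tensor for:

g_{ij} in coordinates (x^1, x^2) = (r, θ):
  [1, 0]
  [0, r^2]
The metric is diagonal, so g^{ij} is diagonal with entries 1/g_{ii}: diag(1, 1/(r^2)).
g^{ij}:
  [1, 0]
  [0, 1/r^2]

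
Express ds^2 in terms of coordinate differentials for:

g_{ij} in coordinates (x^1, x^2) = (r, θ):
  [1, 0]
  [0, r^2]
ds^2 = g_{ij} dx^i dx^j; only the non-zero components contribute.
ds^2 = dr^2 + r^2 dθ^2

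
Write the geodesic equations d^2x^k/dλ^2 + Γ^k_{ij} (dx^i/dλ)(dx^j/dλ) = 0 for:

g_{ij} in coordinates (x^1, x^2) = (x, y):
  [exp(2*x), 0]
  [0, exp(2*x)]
Geodesic equation: d^2x^k/dλ^2 + Γ^k_{ij} (dx^i/dλ)(dx^j/dλ) = 0.
Non-zero Christoffel symbols:
Γ^x_{x x} = 1
Γ^x_{y y} = -1
Γ^y_{x y} = 1
Substituting (the symmetric pair Γ^k_{ij}, Γ^k_{ji} combines into a factor 2):
d^2x/dλ^2 + (dx/dλ)^2 - (dy/dλ)^2 = 0
d^2y/dλ^2 + 2 (dx/dλ)(dy/dλ) = 0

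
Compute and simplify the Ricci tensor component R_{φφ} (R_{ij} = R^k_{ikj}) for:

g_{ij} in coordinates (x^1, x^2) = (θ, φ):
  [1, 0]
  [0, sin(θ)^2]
Non-zero Christoffel symbols (Γ^k_{ij} = Γ^k_{ji}):
Γ^θ_{φ φ} = -sin(2*θ)/2
Γ^φ_{θ φ} = 1/tan(θ)
R^θ_{φ θ φ} = ∂_θ Γ^θ_{φ φ} - ∂_φ Γ^θ_{φ θ} + Γ^θ_{θ m} Γ^m_{φ φ} - Γ^θ_{φ m} Γ^m_{φ θ}
  = (-cos(2*θ)) - (0) + (0) - (-cos(θ)^2) = sin(θ)^2
R^φ_{φ φ φ} = 0 (a repeated index in an antisymmetric pair)
R_{φφ} = R^θ_{φ θ φ} + R^φ_{φ φ φ} = (sin(θ)^2) + (0) = sin(θ)^2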